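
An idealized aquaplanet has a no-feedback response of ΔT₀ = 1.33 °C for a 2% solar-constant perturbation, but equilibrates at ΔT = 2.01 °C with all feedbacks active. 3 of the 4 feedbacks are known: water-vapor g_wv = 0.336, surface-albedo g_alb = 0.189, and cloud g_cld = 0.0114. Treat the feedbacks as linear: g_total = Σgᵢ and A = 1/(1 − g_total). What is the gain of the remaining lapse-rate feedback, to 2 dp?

-0.20

Amplification A = ΔT/ΔT₀ = 2.01/1.33 = 1.511.
Total gain g = 1 − 1/A = 1 − 1/1.511 = 0.3382.
Known gains sum to 0.336 + 0.189 + 0.0114 = 0.5364.
g_lr = 0.3382 − 0.5364 = -0.20.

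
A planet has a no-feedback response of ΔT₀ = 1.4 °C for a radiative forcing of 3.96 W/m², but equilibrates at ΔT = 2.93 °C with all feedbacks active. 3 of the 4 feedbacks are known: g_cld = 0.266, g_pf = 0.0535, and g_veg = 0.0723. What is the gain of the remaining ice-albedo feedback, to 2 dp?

0.13

Amplification A = ΔT/ΔT₀ = 2.93/1.4 = 2.093.
Total gain g = 1 − 1/A = 1 − 1/2.093 = 0.5222.
Known gains sum to 0.266 + 0.0535 + 0.0723 = 0.3918.
g_ice = 0.5222 − 0.3918 = 0.13.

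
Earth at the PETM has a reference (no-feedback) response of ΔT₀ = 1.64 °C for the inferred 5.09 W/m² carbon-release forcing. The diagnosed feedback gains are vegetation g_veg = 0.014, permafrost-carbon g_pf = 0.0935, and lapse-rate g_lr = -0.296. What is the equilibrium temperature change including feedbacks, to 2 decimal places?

1.38 °C

Total gain g = 0.014 + 0.0935 − 0.296 = -0.1885.
Amplification A = 1/(1 + 0.1885) = 0.8414.
ΔT = 1.64 × 0.8414 = 1.38 °C.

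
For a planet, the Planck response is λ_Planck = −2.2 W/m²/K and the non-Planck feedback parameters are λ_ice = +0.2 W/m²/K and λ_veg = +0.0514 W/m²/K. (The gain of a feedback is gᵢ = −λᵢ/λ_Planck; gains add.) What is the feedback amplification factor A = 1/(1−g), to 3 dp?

1.129

Convert to gains: g_ice = 0.2/2.2 = 0.09091; g_veg = 0.0514/2.2 = 0.02336.
Total gain g = 0.11427.
A = 1/(1 − 0.11427) = 1.129.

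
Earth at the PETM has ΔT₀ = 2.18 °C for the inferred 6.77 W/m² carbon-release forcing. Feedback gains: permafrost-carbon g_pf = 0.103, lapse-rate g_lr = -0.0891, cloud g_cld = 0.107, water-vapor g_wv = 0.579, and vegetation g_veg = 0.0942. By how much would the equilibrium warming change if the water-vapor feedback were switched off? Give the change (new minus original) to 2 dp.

Original: g = 0.7941, ΔT = 2.18/(1−0.7941) = 10.5877 °C.
Without water-vapor: g' = 0.2151, ΔT' = 2.18/(1−0.2151) = 2.7774 °C.
Change = 2.7774 − 10.5877 = -7.81 °C.

-7.81 °C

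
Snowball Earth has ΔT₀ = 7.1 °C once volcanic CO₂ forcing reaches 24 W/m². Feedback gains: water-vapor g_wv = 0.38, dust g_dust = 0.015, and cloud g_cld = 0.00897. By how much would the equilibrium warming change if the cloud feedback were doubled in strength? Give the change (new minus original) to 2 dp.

0.18 °C

Original: g = 0.40397, ΔT = 7.1/(1−0.40397) = 11.9122 °C.
With doubled cloud: g' = 0.41294, ΔT' = 7.1/(1−0.41294) = 12.0942 °C.
Change = 12.0942 − 11.9122 = 0.18 °C.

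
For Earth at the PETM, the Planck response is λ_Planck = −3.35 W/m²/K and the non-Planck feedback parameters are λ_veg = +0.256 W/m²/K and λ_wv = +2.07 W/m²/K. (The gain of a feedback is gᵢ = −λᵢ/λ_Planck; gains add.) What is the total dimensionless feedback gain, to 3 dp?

0.694

Convert to gains: g_veg = 0.256/3.35 = 0.07642; g_wv = 2.07/3.35 = 0.6179.
Total gain g = 0.69432.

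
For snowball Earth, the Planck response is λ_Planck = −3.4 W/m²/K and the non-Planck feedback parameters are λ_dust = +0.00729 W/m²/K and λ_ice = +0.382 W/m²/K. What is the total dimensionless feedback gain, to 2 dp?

0.11

Convert to gains: g_dust = 0.00729/3.4 = 0.002144; g_ice = 0.382/3.4 = 0.1124.
Total gain g = 0.114544.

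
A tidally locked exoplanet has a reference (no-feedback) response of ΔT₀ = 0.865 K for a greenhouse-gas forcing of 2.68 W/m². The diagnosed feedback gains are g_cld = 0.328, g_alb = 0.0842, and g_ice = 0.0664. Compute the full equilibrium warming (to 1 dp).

Total gain g = 0.328 + 0.0842 + 0.0664 = 0.4786.
Amplification A = 1/(1 − 0.4786) = 1.918.
ΔT = 0.865 × 1.918 = 1.7 K.

1.7 K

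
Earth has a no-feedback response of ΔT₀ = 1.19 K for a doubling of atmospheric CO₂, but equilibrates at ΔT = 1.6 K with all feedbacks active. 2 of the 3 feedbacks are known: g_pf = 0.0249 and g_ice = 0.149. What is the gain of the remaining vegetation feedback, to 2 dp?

0.08

Amplification A = ΔT/ΔT₀ = 1.6/1.19 = 1.345.
Total gain g = 1 − 1/A = 1 − 1/1.345 = 0.2565.
Known gains sum to 0.0249 + 0.149 = 0.1739.
g_veg = 0.2565 − 0.1739 = 0.08.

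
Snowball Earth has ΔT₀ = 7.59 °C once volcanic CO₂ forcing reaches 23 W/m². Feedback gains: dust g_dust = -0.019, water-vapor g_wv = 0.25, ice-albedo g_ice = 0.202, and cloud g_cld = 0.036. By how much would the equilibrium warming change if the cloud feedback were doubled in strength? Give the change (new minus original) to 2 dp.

1.04 °C

Original: g = 0.469, ΔT = 7.59/(1−0.469) = 14.2938 °C.
With doubled cloud: g' = 0.505, ΔT' = 7.59/(1−0.505) = 15.3333 °C.
Change = 15.3333 − 14.2938 = 1.04 °C.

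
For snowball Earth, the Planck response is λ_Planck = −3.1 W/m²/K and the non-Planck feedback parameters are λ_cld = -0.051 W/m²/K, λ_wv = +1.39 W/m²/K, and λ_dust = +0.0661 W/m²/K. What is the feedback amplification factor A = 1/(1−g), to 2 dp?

Convert to gains: g_cld = -0.051/3.1 = -0.01645; g_wv = 1.39/3.1 = 0.4484; g_dust = 0.0661/3.1 = 0.02132.
Total gain g = 0.45327.
A = 1/(1 − 0.45327) = 1.83.

1.83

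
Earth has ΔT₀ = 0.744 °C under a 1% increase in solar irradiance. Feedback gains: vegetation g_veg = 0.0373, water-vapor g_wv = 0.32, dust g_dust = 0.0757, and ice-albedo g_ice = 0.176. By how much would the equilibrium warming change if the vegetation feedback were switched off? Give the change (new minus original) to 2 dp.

Original: g = 0.609, ΔT = 0.744/(1−0.609) = 1.9028 °C.
Without vegetation: g' = 0.5717, ΔT' = 0.744/(1−0.5717) = 1.7371 °C.
Change = 1.7371 − 1.9028 = -0.17 °C.

-0.17 °C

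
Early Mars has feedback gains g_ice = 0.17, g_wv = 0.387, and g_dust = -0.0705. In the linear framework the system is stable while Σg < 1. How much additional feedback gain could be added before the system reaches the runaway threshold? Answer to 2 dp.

Current total gain = 0.17 + 0.387 − 0.0705 = 0.4865.
Margin to runaway = 1 − 0.4865 = 0.51.

0.51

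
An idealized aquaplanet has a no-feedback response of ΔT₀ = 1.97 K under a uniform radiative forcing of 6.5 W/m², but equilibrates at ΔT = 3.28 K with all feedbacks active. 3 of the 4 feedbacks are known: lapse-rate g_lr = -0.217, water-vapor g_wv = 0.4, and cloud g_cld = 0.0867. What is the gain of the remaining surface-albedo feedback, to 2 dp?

Amplification A = ΔT/ΔT₀ = 3.28/1.97 = 1.665.
Total gain g = 1 − 1/A = 1 − 1/1.665 = 0.3994.
Known gains sum to -0.217 + 0.4 + 0.0867 = 0.2697.
g_alb = 0.3994 − 0.2697 = 0.13.

0.13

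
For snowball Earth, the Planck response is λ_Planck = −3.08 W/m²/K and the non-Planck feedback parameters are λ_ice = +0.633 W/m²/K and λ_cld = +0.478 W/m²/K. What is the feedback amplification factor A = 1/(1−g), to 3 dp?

Convert to gains: g_ice = 0.633/3.08 = 0.2055; g_cld = 0.478/3.08 = 0.1552.
Total gain g = 0.3607.
A = 1/(1 − 0.3607) = 1.564.

1.564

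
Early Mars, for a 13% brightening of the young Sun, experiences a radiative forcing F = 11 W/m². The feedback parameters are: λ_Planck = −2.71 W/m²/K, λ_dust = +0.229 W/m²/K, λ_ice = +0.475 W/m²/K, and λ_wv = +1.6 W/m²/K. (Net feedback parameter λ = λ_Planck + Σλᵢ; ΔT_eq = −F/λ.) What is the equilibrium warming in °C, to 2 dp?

27.09 °C

Net feedback parameter λ = (−2.71) + (+0.229) + (+0.475) + (+1.6) = -0.406 W/m²/K.
ΔT = −F/λ = −11/(-0.406) = 27.09 °C.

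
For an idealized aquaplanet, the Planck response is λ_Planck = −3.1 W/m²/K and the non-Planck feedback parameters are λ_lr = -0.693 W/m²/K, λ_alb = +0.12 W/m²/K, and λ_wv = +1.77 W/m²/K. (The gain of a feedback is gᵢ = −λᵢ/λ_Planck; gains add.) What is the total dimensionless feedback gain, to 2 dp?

Convert to gains: g_lr = -0.693/3.1 = -0.2235; g_alb = 0.12/3.1 = 0.03871; g_wv = 1.77/3.1 = 0.571.
Total gain g = 0.38621.

0.39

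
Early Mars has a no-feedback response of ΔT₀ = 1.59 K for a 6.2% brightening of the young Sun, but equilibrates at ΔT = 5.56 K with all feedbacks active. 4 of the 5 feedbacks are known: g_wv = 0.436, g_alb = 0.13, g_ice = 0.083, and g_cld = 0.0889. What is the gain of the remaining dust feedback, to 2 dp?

-0.02

Amplification A = ΔT/ΔT₀ = 5.56/1.59 = 3.497.
Total gain g = 1 − 1/A = 1 − 1/3.497 = 0.714.
Known gains sum to 0.436 + 0.13 + 0.083 + 0.0889 = 0.7379.
g_dust = 0.714 − 0.7379 = -0.02.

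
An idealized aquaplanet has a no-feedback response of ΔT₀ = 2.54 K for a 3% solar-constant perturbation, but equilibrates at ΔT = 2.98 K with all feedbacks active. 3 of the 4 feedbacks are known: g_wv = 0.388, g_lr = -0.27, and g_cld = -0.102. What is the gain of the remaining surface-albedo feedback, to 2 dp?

Amplification A = ΔT/ΔT₀ = 2.98/2.54 = 1.173.
Total gain g = 1 − 1/A = 1 − 1/1.173 = 0.1475.
Known gains sum to 0.388 − 0.27 − 0.102 = 0.016.
g_alb = 0.1475 − 0.016 = 0.13.

0.13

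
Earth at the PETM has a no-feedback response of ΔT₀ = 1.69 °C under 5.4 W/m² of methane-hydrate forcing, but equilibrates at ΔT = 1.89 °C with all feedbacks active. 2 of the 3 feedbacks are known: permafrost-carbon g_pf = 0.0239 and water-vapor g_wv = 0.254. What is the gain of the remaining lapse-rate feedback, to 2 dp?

-0.17

Amplification A = ΔT/ΔT₀ = 1.89/1.69 = 1.118.
Total gain g = 1 − 1/A = 1 − 1/1.118 = 0.1055.
Known gains sum to 0.0239 + 0.254 = 0.2779.
g_lr = 0.1055 − 0.2779 = -0.17.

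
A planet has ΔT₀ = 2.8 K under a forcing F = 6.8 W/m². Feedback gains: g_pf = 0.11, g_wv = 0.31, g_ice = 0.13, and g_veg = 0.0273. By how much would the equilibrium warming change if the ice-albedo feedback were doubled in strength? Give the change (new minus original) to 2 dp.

2.94 K

Original: g = 0.5773, ΔT = 2.8/(1−0.5773) = 6.6241 K.
With doubled ice-albedo: g' = 0.7073, ΔT' = 2.8/(1−0.7073) = 9.5661 K.
Change = 9.5661 − 6.6241 = 2.94 K.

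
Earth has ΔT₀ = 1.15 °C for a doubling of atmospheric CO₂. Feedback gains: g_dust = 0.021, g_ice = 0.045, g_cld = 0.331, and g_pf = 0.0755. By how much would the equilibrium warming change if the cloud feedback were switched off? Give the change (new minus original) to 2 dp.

Original: g = 0.4725, ΔT = 1.15/(1−0.4725) = 2.1801 °C.
Without cloud: g' = 0.1415, ΔT' = 1.15/(1−0.1415) = 1.3395 °C.
Change = 1.3395 − 2.1801 = -0.84 °C.

-0.84 °C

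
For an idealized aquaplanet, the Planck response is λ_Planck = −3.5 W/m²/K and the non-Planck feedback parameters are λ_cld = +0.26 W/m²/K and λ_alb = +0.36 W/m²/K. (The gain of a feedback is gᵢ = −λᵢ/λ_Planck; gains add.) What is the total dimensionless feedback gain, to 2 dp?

0.18

Convert to gains: g_cld = 0.26/3.5 = 0.07429; g_alb = 0.36/3.5 = 0.1029.
Total gain g = 0.17719.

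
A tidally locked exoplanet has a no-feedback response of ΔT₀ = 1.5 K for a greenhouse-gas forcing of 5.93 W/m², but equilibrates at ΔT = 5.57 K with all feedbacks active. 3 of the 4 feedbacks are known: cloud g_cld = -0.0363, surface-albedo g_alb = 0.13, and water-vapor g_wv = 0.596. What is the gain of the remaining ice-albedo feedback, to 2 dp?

Amplification A = ΔT/ΔT₀ = 5.57/1.5 = 3.713.
Total gain g = 1 − 1/A = 1 − 1/3.713 = 0.7307.
Known gains sum to -0.0363 + 0.13 + 0.596 = 0.6897.
g_ice = 0.7307 − 0.6897 = 0.04.

0.04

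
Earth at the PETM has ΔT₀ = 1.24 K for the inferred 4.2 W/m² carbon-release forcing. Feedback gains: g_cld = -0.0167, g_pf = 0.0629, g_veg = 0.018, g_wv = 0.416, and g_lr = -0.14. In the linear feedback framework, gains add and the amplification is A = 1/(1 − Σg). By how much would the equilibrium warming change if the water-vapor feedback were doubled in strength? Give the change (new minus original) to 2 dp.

3.21 K

Original: g = 0.3402, ΔT = 1.24/(1−0.3402) = 1.8794 K.
With doubled water-vapor: g' = 0.7562, ΔT' = 1.24/(1−0.7562) = 5.0861 K.
Change = 5.0861 − 1.8794 = 3.21 K.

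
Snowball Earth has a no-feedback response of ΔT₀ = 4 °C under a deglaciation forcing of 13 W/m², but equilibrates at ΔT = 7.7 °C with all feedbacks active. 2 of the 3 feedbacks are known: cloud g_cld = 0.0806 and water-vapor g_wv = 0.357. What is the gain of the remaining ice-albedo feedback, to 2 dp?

0.04

Amplification A = ΔT/ΔT₀ = 7.7/4 = 1.925.
Total gain g = 1 − 1/A = 1 − 1/1.925 = 0.4805.
Known gains sum to 0.0806 + 0.357 = 0.4376.
g_ice = 0.4805 − 0.4376 = 0.04.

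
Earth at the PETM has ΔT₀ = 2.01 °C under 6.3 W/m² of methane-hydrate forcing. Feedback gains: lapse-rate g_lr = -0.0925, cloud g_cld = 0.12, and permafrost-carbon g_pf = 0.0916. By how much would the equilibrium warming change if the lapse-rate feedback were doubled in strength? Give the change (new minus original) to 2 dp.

Original: g = 0.1191, ΔT = 2.01/(1−0.1191) = 2.2818 °C.
With doubled lapse-rate: g' = 0.0266, ΔT' = 2.01/(1−0.0266) = 2.0649 °C.
Change = 2.0649 − 2.2818 = -0.22 °C.

-0.22 °C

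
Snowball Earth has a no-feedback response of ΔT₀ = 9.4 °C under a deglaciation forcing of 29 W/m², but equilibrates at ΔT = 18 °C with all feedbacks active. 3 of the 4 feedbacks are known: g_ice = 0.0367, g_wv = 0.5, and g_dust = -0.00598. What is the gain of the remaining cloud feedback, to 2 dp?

Amplification A = ΔT/ΔT₀ = 18/9.4 = 1.915.
Total gain g = 1 − 1/A = 1 − 1/1.915 = 0.4778.
Known gains sum to 0.0367 + 0.5 − 0.00598 = 0.53072.
g_cld = 0.4778 − 0.53072 = -0.05.

-0.05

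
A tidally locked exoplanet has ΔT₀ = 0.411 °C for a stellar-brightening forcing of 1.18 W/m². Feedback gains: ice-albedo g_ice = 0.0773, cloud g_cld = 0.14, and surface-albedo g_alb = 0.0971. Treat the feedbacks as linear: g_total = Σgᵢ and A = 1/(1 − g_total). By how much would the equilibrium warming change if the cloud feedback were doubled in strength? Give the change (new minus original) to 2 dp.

Original: g = 0.3144, ΔT = 0.411/(1−0.3144) = 0.5995 °C.
With doubled cloud: g' = 0.4544, ΔT' = 0.411/(1−0.4544) = 0.7533 °C.
Change = 0.7533 − 0.5995 = 0.15 °C.

0.15 °C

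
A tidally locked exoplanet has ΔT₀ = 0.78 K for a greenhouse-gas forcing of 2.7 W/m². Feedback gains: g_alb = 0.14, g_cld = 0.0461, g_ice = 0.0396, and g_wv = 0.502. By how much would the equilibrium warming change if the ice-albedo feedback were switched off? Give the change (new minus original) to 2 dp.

-0.36 K

Original: g = 0.7277, ΔT = 0.78/(1−0.7277) = 2.8645 K.
Without ice-albedo: g' = 0.6881, ΔT' = 0.78/(1−0.6881) = 2.5008 K.
Change = 2.5008 − 2.8645 = -0.36 K.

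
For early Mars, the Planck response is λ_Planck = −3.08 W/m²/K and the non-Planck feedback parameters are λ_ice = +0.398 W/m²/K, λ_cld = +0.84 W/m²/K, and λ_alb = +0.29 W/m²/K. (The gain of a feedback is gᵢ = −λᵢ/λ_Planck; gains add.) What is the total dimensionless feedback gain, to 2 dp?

0.50

Convert to gains: g_ice = 0.398/3.08 = 0.1292; g_cld = 0.84/3.08 = 0.2727; g_alb = 0.29/3.08 = 0.09416.
Total gain g = 0.49606.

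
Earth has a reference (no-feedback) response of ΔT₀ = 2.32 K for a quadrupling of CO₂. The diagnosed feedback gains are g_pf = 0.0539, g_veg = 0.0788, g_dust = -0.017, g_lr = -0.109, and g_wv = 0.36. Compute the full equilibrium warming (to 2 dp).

Total gain g = 0.0539 + 0.0788 − 0.017 − 0.109 + 0.36 = 0.3667.
Amplification A = 1/(1 − 0.3667) = 1.579.
ΔT = 2.32 × 1.579 = 3.66 K.

3.66 K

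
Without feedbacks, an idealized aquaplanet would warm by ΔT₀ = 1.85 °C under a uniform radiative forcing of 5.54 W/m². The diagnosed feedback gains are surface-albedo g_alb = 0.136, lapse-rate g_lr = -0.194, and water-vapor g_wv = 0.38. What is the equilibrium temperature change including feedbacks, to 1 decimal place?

2.7 °C

Total gain g = 0.136 − 0.194 + 0.38 = 0.322.
Amplification A = 1/(1 − 0.322) = 1.475.
ΔT = 1.85 × 1.475 = 2.7 °C.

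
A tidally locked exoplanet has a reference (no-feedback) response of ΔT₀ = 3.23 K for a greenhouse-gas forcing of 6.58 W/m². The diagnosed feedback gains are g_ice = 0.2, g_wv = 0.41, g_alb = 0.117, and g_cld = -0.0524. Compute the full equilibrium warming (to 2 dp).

Total gain g = 0.2 + 0.41 + 0.117 − 0.0524 = 0.6746.
Amplification A = 1/(1 − 0.6746) = 3.073.
ΔT = 3.23 × 3.073 = 9.93 K.

9.93 K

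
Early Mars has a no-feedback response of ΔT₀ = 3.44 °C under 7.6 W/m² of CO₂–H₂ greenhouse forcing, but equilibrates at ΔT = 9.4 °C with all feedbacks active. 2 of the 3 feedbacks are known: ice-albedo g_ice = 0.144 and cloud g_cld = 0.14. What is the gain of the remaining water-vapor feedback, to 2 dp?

Amplification A = ΔT/ΔT₀ = 9.4/3.44 = 2.733.
Total gain g = 1 − 1/A = 1 − 1/2.733 = 0.6341.
Known gains sum to 0.144 + 0.14 = 0.284.
g_wv = 0.6341 − 0.284 = 0.35.

0.35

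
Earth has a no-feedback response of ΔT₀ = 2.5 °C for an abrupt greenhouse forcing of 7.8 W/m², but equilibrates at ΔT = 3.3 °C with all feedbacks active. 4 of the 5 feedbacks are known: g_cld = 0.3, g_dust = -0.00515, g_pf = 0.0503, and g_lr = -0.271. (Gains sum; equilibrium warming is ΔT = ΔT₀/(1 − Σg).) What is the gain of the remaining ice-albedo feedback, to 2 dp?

0.17

Amplification A = ΔT/ΔT₀ = 3.3/2.5 = 1.32.
Total gain g = 1 − 1/A = 1 − 1/1.32 = 0.2424.
Known gains sum to 0.3 − 0.00515 + 0.0503 − 0.271 = 0.07415.
g_ice = 0.2424 − 0.07415 = 0.17.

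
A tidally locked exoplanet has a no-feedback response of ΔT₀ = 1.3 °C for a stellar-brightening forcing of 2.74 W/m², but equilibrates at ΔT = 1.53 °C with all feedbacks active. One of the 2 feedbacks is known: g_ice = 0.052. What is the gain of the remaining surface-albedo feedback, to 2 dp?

0.10

Amplification A = ΔT/ΔT₀ = 1.53/1.3 = 1.177.
Total gain g = 1 − 1/A = 1 − 1/1.177 = 0.1504.
The known gain is 0.052.
g_alb = 0.1504 − 0.052 = 0.10.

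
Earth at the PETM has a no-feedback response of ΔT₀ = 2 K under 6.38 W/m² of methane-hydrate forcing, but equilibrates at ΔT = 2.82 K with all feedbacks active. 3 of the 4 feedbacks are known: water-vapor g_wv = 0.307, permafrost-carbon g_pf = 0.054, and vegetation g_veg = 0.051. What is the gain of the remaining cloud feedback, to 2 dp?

Amplification A = ΔT/ΔT₀ = 2.82/2 = 1.41.
Total gain g = 1 − 1/A = 1 − 1/1.41 = 0.2908.
Known gains sum to 0.307 + 0.054 + 0.051 = 0.412.
g_cld = 0.2908 − 0.412 = -0.12.

-0.12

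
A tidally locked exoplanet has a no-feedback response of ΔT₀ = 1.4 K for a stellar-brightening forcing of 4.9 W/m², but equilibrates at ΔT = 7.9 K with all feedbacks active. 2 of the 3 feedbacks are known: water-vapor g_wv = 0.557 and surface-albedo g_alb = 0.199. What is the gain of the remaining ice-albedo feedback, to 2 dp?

Amplification A = ΔT/ΔT₀ = 7.9/1.4 = 5.643.
Total gain g = 1 − 1/A = 1 − 1/5.643 = 0.8228.
Known gains sum to 0.557 + 0.199 = 0.756.
g_ice = 0.8228 − 0.756 = 0.07.

0.07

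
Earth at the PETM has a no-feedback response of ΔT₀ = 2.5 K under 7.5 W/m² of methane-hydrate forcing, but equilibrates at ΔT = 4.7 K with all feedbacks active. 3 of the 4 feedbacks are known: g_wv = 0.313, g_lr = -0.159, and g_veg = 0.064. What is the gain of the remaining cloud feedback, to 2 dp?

0.25

Amplification A = ΔT/ΔT₀ = 4.7/2.5 = 1.88.
Total gain g = 1 − 1/A = 1 − 1/1.88 = 0.4681.
Known gains sum to 0.313 − 0.159 + 0.064 = 0.218.
g_cld = 0.4681 − 0.218 = 0.25.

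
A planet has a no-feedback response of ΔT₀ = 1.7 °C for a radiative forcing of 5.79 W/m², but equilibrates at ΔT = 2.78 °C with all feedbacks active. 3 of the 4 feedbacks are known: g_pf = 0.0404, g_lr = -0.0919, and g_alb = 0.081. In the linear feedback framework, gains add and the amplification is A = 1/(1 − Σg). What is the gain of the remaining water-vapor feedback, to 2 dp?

0.36

Amplification A = ΔT/ΔT₀ = 2.78/1.7 = 1.635.
Total gain g = 1 − 1/A = 1 − 1/1.635 = 0.3884.
Known gains sum to 0.0404 − 0.0919 + 0.081 = 0.0295.
g_wv = 0.3884 − 0.0295 = 0.36.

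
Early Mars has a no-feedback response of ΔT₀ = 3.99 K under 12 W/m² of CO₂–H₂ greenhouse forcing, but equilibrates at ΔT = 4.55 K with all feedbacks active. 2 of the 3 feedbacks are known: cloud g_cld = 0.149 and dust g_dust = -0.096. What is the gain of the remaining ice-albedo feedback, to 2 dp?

0.07

Amplification A = ΔT/ΔT₀ = 4.55/3.99 = 1.14.
Total gain g = 1 − 1/A = 1 − 1/1.14 = 0.1228.
Known gains sum to 0.149 − 0.096 = 0.053.
g_ice = 0.1228 − 0.053 = 0.07.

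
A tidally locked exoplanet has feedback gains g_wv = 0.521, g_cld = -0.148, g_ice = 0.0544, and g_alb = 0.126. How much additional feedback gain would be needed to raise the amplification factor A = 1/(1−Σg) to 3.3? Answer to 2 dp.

0.14

Current total gain = 0.5534.
Target gain for A = 3.3: g* = 1 − 1/3.3 = 0.697.
Additional gain needed = 0.697 − 0.5534 = 0.14.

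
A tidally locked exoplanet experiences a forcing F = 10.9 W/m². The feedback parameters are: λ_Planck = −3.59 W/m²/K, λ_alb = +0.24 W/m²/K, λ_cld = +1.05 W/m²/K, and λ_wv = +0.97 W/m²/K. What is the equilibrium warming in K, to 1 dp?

Net feedback parameter λ = (−3.59) + (+0.24) + (+1.05) + (+0.97) = -1.33 W/m²/K.
ΔT = −F/λ = −10.9/(-1.33) = 8.2 K.

8.2 K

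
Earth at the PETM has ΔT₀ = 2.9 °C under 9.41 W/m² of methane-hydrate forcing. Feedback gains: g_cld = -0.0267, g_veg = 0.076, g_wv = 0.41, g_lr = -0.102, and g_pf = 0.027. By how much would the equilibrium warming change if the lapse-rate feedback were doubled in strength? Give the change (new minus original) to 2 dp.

-0.67 °C

Original: g = 0.3843, ΔT = 2.9/(1−0.3843) = 4.7101 °C.
With doubled lapse-rate: g' = 0.2823, ΔT' = 2.9/(1−0.2823) = 4.0407 °C.
Change = 4.0407 − 4.7101 = -0.67 °C.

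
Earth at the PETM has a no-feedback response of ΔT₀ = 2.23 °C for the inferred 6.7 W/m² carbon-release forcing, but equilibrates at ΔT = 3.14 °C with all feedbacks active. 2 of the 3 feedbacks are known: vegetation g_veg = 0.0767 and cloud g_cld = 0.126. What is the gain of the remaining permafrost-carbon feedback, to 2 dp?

0.09

Amplification A = ΔT/ΔT₀ = 3.14/2.23 = 1.408.
Total gain g = 1 − 1/A = 1 − 1/1.408 = 0.2898.
Known gains sum to 0.0767 + 0.126 = 0.2027.
g_pf = 0.2898 − 0.2027 = 0.09.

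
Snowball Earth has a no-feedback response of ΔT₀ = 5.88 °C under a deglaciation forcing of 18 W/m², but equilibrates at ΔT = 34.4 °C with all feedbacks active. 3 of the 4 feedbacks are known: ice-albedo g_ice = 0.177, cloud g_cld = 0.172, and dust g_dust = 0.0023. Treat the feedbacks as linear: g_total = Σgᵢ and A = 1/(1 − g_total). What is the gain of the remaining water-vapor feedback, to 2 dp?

Amplification A = ΔT/ΔT₀ = 34.4/5.88 = 5.85.
Total gain g = 1 − 1/A = 1 − 1/5.85 = 0.8291.
Known gains sum to 0.177 + 0.172 + 0.0023 = 0.3513.
g_wv = 0.8291 − 0.3513 = 0.48.

0.48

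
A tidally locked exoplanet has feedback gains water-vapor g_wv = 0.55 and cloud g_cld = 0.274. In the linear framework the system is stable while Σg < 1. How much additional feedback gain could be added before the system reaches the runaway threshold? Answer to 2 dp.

Current total gain = 0.55 + 0.274 = 0.824.
Margin to runaway = 1 − 0.824 = 0.18.

0.18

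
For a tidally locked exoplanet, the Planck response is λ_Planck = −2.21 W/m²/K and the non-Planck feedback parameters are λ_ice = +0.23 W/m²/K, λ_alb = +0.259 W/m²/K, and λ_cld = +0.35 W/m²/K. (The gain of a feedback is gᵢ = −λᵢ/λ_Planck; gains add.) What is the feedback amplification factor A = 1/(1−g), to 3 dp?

1.612

Convert to gains: g_ice = 0.23/2.21 = 0.1041; g_alb = 0.259/2.21 = 0.1172; g_cld = 0.35/2.21 = 0.1584.
Total gain g = 0.3797.
A = 1/(1 − 0.3797) = 1.612.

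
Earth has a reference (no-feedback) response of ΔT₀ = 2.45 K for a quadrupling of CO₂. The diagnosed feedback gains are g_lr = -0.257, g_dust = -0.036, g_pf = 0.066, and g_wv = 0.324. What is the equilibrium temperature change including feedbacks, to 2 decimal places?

2.71 K

Total gain g = -0.257 − 0.036 + 0.066 + 0.324 = 0.097.
Amplification A = 1/(1 − 0.097) = 1.107.
ΔT = 2.45 × 1.107 = 2.71 K.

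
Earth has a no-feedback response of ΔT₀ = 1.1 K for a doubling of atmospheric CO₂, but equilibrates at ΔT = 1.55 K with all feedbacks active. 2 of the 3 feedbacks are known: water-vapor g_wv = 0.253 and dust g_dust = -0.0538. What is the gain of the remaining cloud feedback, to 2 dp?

0.09

Amplification A = ΔT/ΔT₀ = 1.55/1.1 = 1.409.
Total gain g = 1 − 1/A = 1 − 1/1.409 = 0.2903.
Known gains sum to 0.253 − 0.0538 = 0.1992.
g_cld = 0.2903 − 0.1992 = 0.09.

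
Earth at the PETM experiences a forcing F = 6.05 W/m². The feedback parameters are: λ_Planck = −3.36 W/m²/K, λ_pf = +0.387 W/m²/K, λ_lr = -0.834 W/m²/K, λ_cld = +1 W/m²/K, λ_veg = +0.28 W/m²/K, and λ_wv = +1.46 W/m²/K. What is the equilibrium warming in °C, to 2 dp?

Net feedback parameter λ = (−3.36) + (+0.387) + (-0.834) + (+1) + (+0.28) + (+1.46) = -1.067 W/m²/K.
ΔT = −F/λ = −6.05/(-1.067) = 5.67 °C.

5.67 °C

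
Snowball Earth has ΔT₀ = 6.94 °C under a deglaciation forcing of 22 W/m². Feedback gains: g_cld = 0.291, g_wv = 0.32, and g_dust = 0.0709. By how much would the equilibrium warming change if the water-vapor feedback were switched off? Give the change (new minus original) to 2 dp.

-10.94 °C

Original: g = 0.6819, ΔT = 6.94/(1−0.6819) = 21.8170 °C.
Without water-vapor: g' = 0.3619, ΔT' = 6.94/(1−0.3619) = 10.8760 °C.
Change = 10.8760 − 21.8170 = -10.94 °C.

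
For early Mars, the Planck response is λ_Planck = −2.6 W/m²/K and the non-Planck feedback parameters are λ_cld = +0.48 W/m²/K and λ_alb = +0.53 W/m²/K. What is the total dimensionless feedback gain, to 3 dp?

Convert to gains: g_cld = 0.48/2.6 = 0.1846; g_alb = 0.53/2.6 = 0.2038.
Total gain g = 0.3884.

0.388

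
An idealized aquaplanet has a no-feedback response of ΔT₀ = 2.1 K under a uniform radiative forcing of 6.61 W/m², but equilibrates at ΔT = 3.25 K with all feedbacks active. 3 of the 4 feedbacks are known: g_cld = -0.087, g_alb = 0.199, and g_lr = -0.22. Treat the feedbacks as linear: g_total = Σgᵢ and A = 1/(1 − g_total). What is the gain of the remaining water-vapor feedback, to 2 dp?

0.46

Amplification A = ΔT/ΔT₀ = 3.25/2.1 = 1.548.
Total gain g = 1 − 1/A = 1 − 1/1.548 = 0.354.
Known gains sum to -0.087 + 0.199 − 0.22 = -0.108.
g_wv = 0.354 + 0.108 = 0.46.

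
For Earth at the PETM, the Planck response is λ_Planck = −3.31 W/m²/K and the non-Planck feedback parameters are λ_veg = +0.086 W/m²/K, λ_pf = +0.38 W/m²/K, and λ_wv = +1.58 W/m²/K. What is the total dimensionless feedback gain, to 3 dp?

0.618

Convert to gains: g_veg = 0.086/3.31 = 0.02598; g_pf = 0.38/3.31 = 0.1148; g_wv = 1.58/3.31 = 0.4773.
Total gain g = 0.61808.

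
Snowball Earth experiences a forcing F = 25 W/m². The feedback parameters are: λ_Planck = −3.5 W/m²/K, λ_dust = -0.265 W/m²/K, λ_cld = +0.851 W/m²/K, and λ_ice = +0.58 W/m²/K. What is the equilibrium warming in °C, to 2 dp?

Net feedback parameter λ = (−3.5) + (-0.265) + (+0.851) + (+0.58) = -2.334 W/m²/K.
ΔT = −F/λ = −25/(-2.334) = 10.71 °C.

10.71 °C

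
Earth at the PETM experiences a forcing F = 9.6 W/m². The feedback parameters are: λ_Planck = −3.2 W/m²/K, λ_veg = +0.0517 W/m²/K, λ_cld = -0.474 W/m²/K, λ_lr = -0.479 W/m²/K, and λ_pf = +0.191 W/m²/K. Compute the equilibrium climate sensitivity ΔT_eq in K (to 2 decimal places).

Net feedback parameter λ = (−3.2) + (+0.0517) + (-0.474) + (-0.479) + (+0.191) = -3.9103 W/m²/K.
ΔT = −F/λ = −9.6/(-3.9103) = 2.46 K.

2.46 K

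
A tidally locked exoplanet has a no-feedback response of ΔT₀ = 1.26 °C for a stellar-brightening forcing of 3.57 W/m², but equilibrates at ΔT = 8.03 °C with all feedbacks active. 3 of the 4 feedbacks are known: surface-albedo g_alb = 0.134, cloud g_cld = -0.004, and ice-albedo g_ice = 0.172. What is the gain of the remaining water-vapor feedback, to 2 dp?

0.54

Amplification A = ΔT/ΔT₀ = 8.03/1.26 = 6.373.
Total gain g = 1 − 1/A = 1 − 1/6.373 = 0.8431.
Known gains sum to 0.134 − 0.004 + 0.172 = 0.302.
g_wv = 0.8431 − 0.302 = 0.54.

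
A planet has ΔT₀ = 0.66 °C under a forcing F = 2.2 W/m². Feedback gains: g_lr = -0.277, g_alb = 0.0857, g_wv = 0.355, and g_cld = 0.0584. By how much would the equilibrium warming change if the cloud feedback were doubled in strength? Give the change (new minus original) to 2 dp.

0.07 °C

Original: g = 0.2221, ΔT = 0.66/(1−0.2221) = 0.8484 °C.
With doubled cloud: g' = 0.2805, ΔT' = 0.66/(1−0.2805) = 0.9173 °C.
Change = 0.9173 − 0.8484 = 0.07 °C.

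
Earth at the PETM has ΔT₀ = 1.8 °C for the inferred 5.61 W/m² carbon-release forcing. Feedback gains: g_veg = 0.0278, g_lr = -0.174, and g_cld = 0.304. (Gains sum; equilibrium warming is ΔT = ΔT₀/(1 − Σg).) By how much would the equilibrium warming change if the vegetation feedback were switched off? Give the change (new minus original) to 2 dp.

-0.07 °C

Original: g = 0.1578, ΔT = 1.8/(1−0.1578) = 2.1373 °C.
Without vegetation: g' = 0.13, ΔT' = 1.8/(1−0.13) = 2.0690 °C.
Change = 2.0690 − 2.1373 = -0.07 °C.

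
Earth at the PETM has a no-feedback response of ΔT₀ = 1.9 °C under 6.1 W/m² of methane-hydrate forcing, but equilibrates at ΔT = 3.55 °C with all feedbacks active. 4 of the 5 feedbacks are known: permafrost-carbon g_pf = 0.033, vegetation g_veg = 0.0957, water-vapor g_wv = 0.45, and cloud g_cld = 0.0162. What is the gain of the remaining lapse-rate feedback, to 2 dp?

-0.13

Amplification A = ΔT/ΔT₀ = 3.55/1.9 = 1.868.
Total gain g = 1 − 1/A = 1 − 1/1.868 = 0.4647.
Known gains sum to 0.033 + 0.0957 + 0.45 + 0.0162 = 0.5949.
g_lr = 0.4647 − 0.5949 = -0.13.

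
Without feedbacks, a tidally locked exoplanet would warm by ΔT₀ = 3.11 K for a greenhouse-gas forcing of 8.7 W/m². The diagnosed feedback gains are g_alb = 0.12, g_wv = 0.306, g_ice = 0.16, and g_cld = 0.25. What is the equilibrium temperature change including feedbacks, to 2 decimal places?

Total gain g = 0.12 + 0.306 + 0.16 + 0.25 = 0.836.
Amplification A = 1/(1 − 0.836) = 6.098.
ΔT = 3.11 × 6.098 = 18.96 K.

18.96 K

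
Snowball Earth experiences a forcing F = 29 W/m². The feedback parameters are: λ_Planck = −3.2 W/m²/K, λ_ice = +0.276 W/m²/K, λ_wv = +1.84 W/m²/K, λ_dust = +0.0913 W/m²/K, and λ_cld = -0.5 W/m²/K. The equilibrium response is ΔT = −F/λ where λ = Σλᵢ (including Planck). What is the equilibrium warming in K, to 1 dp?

19.4 K

Net feedback parameter λ = (−3.2) + (+0.276) + (+1.84) + (+0.0913) + (-0.5) = -1.4927 W/m²/K.
ΔT = −F/λ = −29/(-1.4927) = 19.4 K.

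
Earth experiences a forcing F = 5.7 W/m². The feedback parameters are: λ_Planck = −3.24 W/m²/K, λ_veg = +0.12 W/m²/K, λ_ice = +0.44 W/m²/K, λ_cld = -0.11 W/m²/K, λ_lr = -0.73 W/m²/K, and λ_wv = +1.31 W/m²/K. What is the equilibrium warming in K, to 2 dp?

2.58 K

Net feedback parameter λ = (−3.24) + (+0.12) + (+0.44) + (-0.11) + (-0.73) + (+1.31) = -2.21 W/m²/K.
ΔT = −F/λ = −5.7/(-2.21) = 2.58 K.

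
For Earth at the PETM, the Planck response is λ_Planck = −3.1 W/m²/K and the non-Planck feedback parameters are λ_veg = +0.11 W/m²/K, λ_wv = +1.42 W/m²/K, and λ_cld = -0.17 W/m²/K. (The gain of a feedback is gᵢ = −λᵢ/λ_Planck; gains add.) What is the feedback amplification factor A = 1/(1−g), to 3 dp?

Convert to gains: g_veg = 0.11/3.1 = 0.03548; g_wv = 1.42/3.1 = 0.4581; g_cld = -0.17/3.1 = -0.05484.
Total gain g = 0.43874.
A = 1/(1 − 0.43874) = 1.782.

1.782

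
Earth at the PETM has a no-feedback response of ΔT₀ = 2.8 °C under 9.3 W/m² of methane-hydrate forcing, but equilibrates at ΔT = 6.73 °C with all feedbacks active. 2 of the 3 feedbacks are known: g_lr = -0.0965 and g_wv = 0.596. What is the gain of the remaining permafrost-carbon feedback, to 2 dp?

Amplification A = ΔT/ΔT₀ = 6.73/2.8 = 2.404.
Total gain g = 1 − 1/A = 1 − 1/2.404 = 0.584.
Known gains sum to -0.0965 + 0.596 = 0.4995.
g_pf = 0.584 − 0.4995 = 0.08.

0.08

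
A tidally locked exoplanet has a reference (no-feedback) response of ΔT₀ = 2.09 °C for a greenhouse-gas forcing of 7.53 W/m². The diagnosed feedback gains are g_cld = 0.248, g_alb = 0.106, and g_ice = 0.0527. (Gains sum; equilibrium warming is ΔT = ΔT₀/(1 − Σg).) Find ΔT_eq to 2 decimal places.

Total gain g = 0.248 + 0.106 + 0.0527 = 0.4067.
Amplification A = 1/(1 − 0.4067) = 1.685.
ΔT = 2.09 × 1.685 = 3.52 °C.

3.52 °C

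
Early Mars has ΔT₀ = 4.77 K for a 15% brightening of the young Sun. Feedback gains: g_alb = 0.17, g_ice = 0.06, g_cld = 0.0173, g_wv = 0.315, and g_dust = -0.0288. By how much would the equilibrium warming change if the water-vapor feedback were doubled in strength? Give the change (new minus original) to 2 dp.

Original: g = 0.5335, ΔT = 4.77/(1−0.5335) = 10.2251 K.
With doubled water-vapor: g' = 0.8485, ΔT' = 4.77/(1−0.8485) = 31.4851 K.
Change = 31.4851 − 10.2251 = 21.26 K.

21.26 K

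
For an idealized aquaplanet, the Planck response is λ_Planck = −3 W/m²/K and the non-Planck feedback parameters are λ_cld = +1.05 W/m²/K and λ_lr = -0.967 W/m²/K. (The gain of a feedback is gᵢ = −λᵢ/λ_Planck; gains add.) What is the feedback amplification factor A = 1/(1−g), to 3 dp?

1.028

Convert to gains: g_cld = 1.05/3 = 0.35; g_lr = -0.967/3 = -0.3223.
Total gain g = 0.0277.
A = 1/(1 − 0.0277) = 1.028.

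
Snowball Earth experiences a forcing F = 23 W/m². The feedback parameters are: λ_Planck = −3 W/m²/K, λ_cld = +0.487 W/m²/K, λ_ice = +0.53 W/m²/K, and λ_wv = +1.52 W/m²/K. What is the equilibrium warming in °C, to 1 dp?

Net feedback parameter λ = (−3) + (+0.487) + (+0.53) + (+1.52) = -0.463 W/m²/K.
ΔT = −F/λ = −23/(-0.463) = 49.7 °C.

49.7 °C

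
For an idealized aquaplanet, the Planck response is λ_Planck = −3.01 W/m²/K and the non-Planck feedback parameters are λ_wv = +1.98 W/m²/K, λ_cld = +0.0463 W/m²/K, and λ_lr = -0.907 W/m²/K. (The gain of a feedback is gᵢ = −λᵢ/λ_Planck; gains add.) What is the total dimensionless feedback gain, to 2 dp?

0.37

Convert to gains: g_wv = 1.98/3.01 = 0.6578; g_cld = 0.0463/3.01 = 0.01538; g_lr = -0.907/3.01 = -0.3013.
Total gain g = 0.37188.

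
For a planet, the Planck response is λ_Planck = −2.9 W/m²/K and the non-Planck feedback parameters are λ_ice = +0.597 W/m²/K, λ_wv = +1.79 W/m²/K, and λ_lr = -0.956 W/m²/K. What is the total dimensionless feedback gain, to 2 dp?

0.49

Convert to gains: g_ice = 0.597/2.9 = 0.2059; g_wv = 1.79/2.9 = 0.6172; g_lr = -0.956/2.9 = -0.3297.
Total gain g = 0.4934.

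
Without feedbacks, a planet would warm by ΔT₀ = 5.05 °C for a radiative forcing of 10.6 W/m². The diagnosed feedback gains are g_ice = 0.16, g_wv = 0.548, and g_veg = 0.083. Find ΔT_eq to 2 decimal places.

24.16 °C

Total gain g = 0.16 + 0.548 + 0.083 = 0.791.
Amplification A = 1/(1 − 0.791) = 4.785.
ΔT = 5.05 × 4.785 = 24.16 °C.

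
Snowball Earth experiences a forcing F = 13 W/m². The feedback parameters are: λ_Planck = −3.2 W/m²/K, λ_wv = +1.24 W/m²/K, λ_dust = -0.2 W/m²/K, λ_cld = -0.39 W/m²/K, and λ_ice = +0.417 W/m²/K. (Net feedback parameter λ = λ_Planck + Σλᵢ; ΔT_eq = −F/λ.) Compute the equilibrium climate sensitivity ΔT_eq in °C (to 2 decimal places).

6.09 °C

Net feedback parameter λ = (−3.2) + (+1.24) + (-0.2) + (-0.39) + (+0.417) = -2.133 W/m²/K.
ΔT = −F/λ = −13/(-2.133) = 6.09 °C.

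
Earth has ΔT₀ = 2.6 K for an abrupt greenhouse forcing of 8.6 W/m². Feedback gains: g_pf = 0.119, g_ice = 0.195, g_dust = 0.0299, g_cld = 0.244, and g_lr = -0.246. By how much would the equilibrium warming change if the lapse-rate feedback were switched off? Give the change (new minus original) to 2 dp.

Original: g = 0.3419, ΔT = 2.6/(1−0.3419) = 3.9508 K.
Without lapse-rate: g' = 0.5879, ΔT' = 2.6/(1−0.5879) = 6.3091 K.
Change = 6.3091 − 3.9508 = 2.36 K.

2.36 K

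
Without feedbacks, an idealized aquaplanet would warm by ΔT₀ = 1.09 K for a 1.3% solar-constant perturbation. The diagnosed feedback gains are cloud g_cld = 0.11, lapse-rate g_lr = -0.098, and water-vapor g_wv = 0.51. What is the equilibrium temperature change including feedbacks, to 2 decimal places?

2.28 K

Total gain g = 0.11 − 0.098 + 0.51 = 0.522.
Amplification A = 1/(1 − 0.522) = 2.092.
ΔT = 1.09 × 2.092 = 2.28 K.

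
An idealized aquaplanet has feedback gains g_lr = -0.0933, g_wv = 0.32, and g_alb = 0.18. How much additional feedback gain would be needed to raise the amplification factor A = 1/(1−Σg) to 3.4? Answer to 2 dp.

0.30

Current total gain = 0.4067.
Target gain for A = 3.4: g* = 1 − 1/3.4 = 0.7059.
Additional gain needed = 0.7059 − 0.4067 = 0.30.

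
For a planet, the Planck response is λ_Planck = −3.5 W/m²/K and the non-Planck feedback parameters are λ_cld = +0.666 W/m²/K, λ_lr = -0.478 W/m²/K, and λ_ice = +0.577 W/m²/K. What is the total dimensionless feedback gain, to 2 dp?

0.22

Convert to gains: g_cld = 0.666/3.5 = 0.1903; g_lr = -0.478/3.5 = -0.1366; g_ice = 0.577/3.5 = 0.1649.
Total gain g = 0.2186.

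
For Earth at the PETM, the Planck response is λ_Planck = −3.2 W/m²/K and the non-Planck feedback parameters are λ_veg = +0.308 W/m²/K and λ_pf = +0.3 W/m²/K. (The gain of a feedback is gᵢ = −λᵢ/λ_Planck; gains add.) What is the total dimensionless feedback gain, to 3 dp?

Convert to gains: g_veg = 0.308/3.2 = 0.09625; g_pf = 0.3/3.2 = 0.09375.
Total gain g = 0.19.

0.190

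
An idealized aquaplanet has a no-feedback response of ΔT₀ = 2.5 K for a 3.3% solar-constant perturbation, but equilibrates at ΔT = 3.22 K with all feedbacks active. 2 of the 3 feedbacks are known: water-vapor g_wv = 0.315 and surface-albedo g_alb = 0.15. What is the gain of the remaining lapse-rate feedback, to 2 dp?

Amplification A = ΔT/ΔT₀ = 3.22/2.5 = 1.288.
Total gain g = 1 − 1/A = 1 − 1/1.288 = 0.2236.
Known gains sum to 0.315 + 0.15 = 0.465.
g_lr = 0.2236 − 0.465 = -0.24.

-0.24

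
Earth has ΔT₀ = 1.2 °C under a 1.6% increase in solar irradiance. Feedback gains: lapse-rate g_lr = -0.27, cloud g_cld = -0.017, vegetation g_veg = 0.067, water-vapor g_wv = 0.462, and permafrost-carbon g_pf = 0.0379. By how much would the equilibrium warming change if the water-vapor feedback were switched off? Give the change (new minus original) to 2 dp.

Original: g = 0.2799, ΔT = 1.2/(1−0.2799) = 1.6664 °C.
Without water-vapor: g' = -0.1821, ΔT' = 1.2/(1+0.1821) = 1.0151 °C.
Change = 1.0151 − 1.6664 = -0.65 °C.

-0.65 °C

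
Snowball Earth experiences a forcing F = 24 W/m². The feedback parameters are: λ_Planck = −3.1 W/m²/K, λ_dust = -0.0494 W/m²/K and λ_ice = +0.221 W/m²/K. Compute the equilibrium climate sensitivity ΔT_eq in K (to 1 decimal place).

8.2 K

Net feedback parameter λ = (−3.1) + (-0.0494) + (+0.221) = -2.9284 W/m²/K.
ΔT = −F/λ = −24/(-2.9284) = 8.2 K.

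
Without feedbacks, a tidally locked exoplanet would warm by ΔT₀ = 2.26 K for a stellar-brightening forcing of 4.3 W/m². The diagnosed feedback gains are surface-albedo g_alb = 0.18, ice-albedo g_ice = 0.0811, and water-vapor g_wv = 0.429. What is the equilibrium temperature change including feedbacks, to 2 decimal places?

7.29 K

Total gain g = 0.18 + 0.0811 + 0.429 = 0.6901.
Amplification A = 1/(1 − 0.6901) = 3.227.
ΔT = 2.26 × 3.227 = 7.29 K.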